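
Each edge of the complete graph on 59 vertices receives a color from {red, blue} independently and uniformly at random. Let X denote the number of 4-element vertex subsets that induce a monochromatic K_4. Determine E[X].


Let X = Σ_S X_S over the C(59, 4) = 455126 subsets S of size 4, where X_S = 1 if the K_4 on S is monochromatic.
For a fixed S, the K_4 on S has C(4, 2) = 6 edges. P[all 6 edges red] = (1/2)^6, and likewise for blue, so P[monochromatic] = 2·(1/2)^6 = 2^{1 − 6} = 1/32.
By linearity: E[X] = C(59, 4) · 2^{1 − 6} = 455126 · 1/32 = 227563/16.
Numerically: E[X] ≈ 14222.687500.

E[X] = C(59,4)·2^(1−C(4,2)) = 227563/16 ≈ 14222.687500.


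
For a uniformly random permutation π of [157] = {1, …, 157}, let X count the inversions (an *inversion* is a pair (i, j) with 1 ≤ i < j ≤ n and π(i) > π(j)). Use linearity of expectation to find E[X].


Write X = Σ X_I over the C(157, 2) = 12246 pairs i < j, with X_I the indicator of one inversion.
There are 12246 indicators.
For each fixed pair i < j, the values π(i) and π(j) are two distinct elements of {1, …, 157} in uniformly random order; by symmetry P[π(i) > π(j)] = 1/2.
By linearity: E[X] = 12246 · (1/2) = C(157, 2) · (1/2) = 12246/2 = 6123 ≈ 6123.000000.

E[X] = 6123 = 6123.000000.


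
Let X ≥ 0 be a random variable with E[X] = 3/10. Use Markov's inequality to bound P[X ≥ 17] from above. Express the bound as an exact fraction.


μ = E[X] = 3/10, a = 17.
Markov: P[X ≥ 17] ≤ μ/a = (3/10)/17 = 3/170.
Numerically: ≈ 0.0176.
(Since a = 17 > μ = 0.3000, the bound 3/170 is < 1 and informative.)

P[X ≥ 17] ≤ 3/170 ≈ 0.0176.


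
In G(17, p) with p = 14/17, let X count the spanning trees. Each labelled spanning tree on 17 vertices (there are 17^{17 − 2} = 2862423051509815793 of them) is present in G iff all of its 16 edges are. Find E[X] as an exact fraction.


K_17 has 17^{17 − 2} = 2862423051509815793 labelled spanning trees.
For each such spanning tree H, let X_H = 1 if all 16 edges of H are present in G. Then P[X_H = 1] = p^{16} = (14/17)^{16} = 2177953337809371136/48661191875666868481.
By linearity: E[X] = Σ_H E[X_H] = 2862423051509815793 · p^{16} = 2862423051509815793 · 2177953337809371136/48661191875666868481 = 2177953337809371136/17.
Numerically: E[X] ≈ 1.2811e+17.

E[X] = 2862423051509815793 · (14/17)^{16} = 2177953337809371136/17 ≈ 1.2811e+17.


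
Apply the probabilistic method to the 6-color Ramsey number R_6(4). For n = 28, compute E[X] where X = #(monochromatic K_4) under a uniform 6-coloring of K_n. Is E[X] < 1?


E[X] = C(28, 4) · 6^{1 − 6} = 20475 · 6^{−5} = 20475/7776.
As a reduced fraction: E[X] = 2275/864 ≈ 2.6331019.
Is E[X] < 1? NO.
Since E[X] ≥ 1, the first-moment bound is inconclusive at n = 28; it does NOT by itself certify R_6(4) > 28.

E[X] = 2275/864 ≈ 2.6331019; E[X] ≥ 1; first-moment method inconclusive here.


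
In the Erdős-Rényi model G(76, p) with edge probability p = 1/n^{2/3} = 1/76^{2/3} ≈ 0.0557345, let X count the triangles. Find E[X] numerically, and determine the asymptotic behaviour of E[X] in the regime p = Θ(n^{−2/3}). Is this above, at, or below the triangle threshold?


Number of potential triangles: C(76, 3) = 70300.
Each occurs with probability p³ ≈ (0.0557345)³ ≈ 1.73130194e-04.
By linearity: E[X] = C(76, 3)·p³ ≈ 70300 · 1.73130194e-04 ≈ 12.171053.
Since α = 2/3 < 1, p = c/n^{2/3} ≫ 1/n is above the triangle threshold p ~ 1/n. Asymptotically E[X] ~ (c³/6)·n^{3(1−α)} = (1³/6)·n^{1} → ∞; triangles are abundant w.h.p.

E[X] ≈ 12.171053; in regime p = Θ(1/n^{2/3}) E[X] diverges (above the triangle threshold p ~ 1/n).


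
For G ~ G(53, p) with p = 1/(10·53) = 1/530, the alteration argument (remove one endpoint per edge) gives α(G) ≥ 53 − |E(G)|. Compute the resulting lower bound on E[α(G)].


E[|E(G)|] = C(53, 2)·p = 1378 · (1/530) = 13/5.
E[α(G)] ≥ n − E[|E(G)|] = 53 − 13/5 = 252/5.
Numerically: ≈ 50.40000.
(This is only a lower bound; the true E[α(G)] may be larger.)

E[α(G)] ≥ 252/5 ≈ 50.40000.


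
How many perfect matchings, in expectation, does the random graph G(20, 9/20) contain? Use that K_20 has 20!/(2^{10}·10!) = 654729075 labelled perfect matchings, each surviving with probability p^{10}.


K_20 has 20!/(2^{10}·10!) = 654729075 labelled perfect matchings.
For each such perfect matching H, let X_H = 1 if all 10 edges of H are present in G. Then P[X_H = 1] = p^{10} = (9/20)^{10} = 3486784401/10240000000000.
Summing the indicators: E[X] = Σ_H E[X_H] = 654729075 · p^{10} = 654729075 · 3486784401/10240000000000 = 91315965023646363/409600000000.
Numerically: E[X] ≈ 2.2294e+05.

E[X] = 654729075 · (9/20)^{10} = 91315965023646363/409600000000 ≈ 2.2294e+05.


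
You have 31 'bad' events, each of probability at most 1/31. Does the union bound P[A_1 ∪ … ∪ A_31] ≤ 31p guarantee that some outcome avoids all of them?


Union bound: P[∪_{i=1}^{31} A_i] ≤ Σ_i P[A_i] ≤ 31·p = 31·(1/31) = 1.
Numerically: 1 ≈ 1.0000.
Is 1 < 1? NO.
Since the bound 1 is ≥ 1, the union bound is uninformative here; it does NOT by itself certify existence.

31·p = 1 ≈ 1.0000; existence NOT certified by the union bound.


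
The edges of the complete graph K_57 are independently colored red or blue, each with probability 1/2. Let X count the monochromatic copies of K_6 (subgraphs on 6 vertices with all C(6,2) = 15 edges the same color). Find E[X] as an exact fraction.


Let X = Σ_S X_S over the C(57, 6) = 36288252 subsets S of size 6, where X_S = 1 if the K_6 on S is monochromatic.
For a fixed S, the K_6 on S has C(6, 2) = 15 edges. P[all 15 edges red] = (1/2)^15, and likewise for blue, so P[monochromatic] = 2·(1/2)^15 = 2^{1 − 15} = 1/16384.
Summing: E[X] = C(57, 6) · 2^{1 − 15} = 36288252 · 1/16384 = 9072063/4096.
Numerically: E[X] ≈ 2214.8591.

E[X] = C(57,6)·2^(1−C(6,2)) = 9072063/4096 ≈ 2214.8591.


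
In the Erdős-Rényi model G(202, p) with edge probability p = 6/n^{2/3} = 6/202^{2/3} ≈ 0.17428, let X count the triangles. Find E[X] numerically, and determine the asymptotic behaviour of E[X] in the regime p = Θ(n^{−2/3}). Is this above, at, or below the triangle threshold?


Number of potential triangles: C(202, 3) = 1353400.
Each occurs with probability p³ ≈ (0.17428)³ ≈ 5.2935987e-03.
By linearity: E[X] = C(202, 3)·p³ ≈ 1353400 · 5.2935987e-03 ≈ 7164.35644.
Since α = 2/3 < 1, p = c/n^{2/3} ≫ 1/n is above the triangle threshold p ~ 1/n. Asymptotically E[X] ~ (c³/6)·n^{3(1−α)} = (6³/6)·n^{1} → ∞; triangles are abundant w.h.p.

E[X] ≈ 7164.35644; in regime p = Θ(1/n^{2/3}) E[X] diverges (above the triangle threshold p ~ 1/n).


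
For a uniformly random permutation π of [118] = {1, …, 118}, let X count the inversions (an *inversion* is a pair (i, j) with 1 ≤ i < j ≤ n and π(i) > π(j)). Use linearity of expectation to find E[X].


Write X = Σ X_I over the C(118, 2) = 6903 pairs i < j, with X_I the indicator of one inversion.
There are 6903 indicators.
For each fixed pair i < j, the values π(i) and π(j) are two distinct elements of {1, …, 118} in uniformly random order; by symmetry P[π(i) > π(j)] = 1/2.
By linearity: E[X] = 6903 · (1/2) = C(118, 2) · (1/2) = 6903/2 = 6903/2 ≈ 3451.500.

E[X] = 6903/2 = 3451.500.


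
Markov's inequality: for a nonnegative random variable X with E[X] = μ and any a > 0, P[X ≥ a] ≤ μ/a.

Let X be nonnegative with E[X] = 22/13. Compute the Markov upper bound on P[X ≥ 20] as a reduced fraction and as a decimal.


μ = E[X] = 22/13, a = 20.
Markov: P[X ≥ 20] ≤ μ/a = (22/13)/20 = 11/130.
Numerically: ≈ 0.084615.
(Since a = 20 > μ = 1.692308, the bound 11/130 is < 1 and informative.)

P[X ≥ 20] ≤ 11/130 ≈ 0.084615.


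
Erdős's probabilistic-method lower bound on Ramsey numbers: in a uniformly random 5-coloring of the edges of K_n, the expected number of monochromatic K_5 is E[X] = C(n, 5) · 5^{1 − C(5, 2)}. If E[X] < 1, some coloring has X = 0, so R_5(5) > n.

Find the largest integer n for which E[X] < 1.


We need C(n, 5) · 5^{1 − 10} < 1, i.e. C(n, 5) < 5^{10 − 1} = 1953125.
Check values of n near the boundary:
  n = 47: C(47, 5) = 1533939; 1533939 < 1953125? YES
  n = 48: C(48, 5) = 1712304; 1712304 < 1953125? YES
  n = 49: C(49, 5) = 1906884; 1906884 < 1953125? YES
  n = 50: C(50, 5) = 2118760; 2118760 < 1953125? NO
  n = 51: C(51, 5) = 2349060; 2349060 < 1953125? NO
  n = 52: C(52, 5) = 2598960; 2598960 < 1953125? NO
The largest n with C(n, 5) < 1953125 is n = 49 (where E[X] = 1906884/1953125 ≈ 0.97632). Hence R_5(5) > 49, i.e. R_5(5) ≥ 50.

Largest n = 49; hence R_5(5) > 49.


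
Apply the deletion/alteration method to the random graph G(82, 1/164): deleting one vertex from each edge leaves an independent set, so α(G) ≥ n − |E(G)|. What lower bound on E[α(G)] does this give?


E[|E(G)|] = C(82, 2)·p = 3321 · (1/164) = 81/4.
E[α(G)] ≥ n − E[|E(G)|] = 82 − 81/4 = 247/4.
Numerically: ≈ 61.75000.
(This is only a lower bound; the true E[α(G)] may be larger.)

E[α(G)] ≥ 247/4 ≈ 61.75000.


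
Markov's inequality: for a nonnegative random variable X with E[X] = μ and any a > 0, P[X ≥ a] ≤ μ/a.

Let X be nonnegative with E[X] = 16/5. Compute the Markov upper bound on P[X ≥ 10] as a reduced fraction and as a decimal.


μ = E[X] = 16/5, a = 10.
Markov: P[X ≥ 10] ≤ μ/a = (16/5)/10 = 8/25.
Numerically: ≈ 0.3200.
(Since a = 10 > μ = 3.2000, the bound 8/25 is < 1 and informative.)

P[X ≥ 10] ≤ 8/25 ≈ 0.3200.


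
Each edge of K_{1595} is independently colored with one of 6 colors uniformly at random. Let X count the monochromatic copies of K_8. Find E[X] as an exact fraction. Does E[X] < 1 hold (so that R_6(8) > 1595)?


E[X] = C(1595, 8) · 6^{1 − 28} = 1020772636343363633895 · 6^{−27} = 1020772636343363633895/1023490369077469249536.
As a reduced fraction: E[X] = 113419181815929292655/113721152119718805504 ≈ 0.997345.
Is E[X] < 1? YES.
Since E[X] < 1, there exists a 6-coloring of K_{1595} with no monochromatic K_8; hence R_6(8) > 1595.

E[X] = 113419181815929292655/113721152119718805504 ≈ 0.997345; E[X] < 1, so R_6(8) > 1595.


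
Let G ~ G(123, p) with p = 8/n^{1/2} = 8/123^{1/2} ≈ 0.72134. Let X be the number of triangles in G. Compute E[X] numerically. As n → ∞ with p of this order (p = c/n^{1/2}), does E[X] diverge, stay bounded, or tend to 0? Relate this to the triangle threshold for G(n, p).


Number of potential triangles: C(123, 3) = 302621.
Each occurs with probability p³ ≈ (0.72134)³ ≈ 3.7532915e-01.
By linearity: E[X] = C(123, 3)·p³ ≈ 302621 · 3.7532915e-01 ≈ 113582.48232.
Since α = 1/2 < 1, p = c/n^{1/2} ≫ 1/n is above the triangle threshold p ~ 1/n. Asymptotically E[X] ~ (c³/6)·n^{3(1−α)} = (8³/6)·n^{1.5} → ∞; triangles are abundant w.h.p.

E[X] ≈ 113582.48232; in regime p = Θ(1/n^{1/2}) E[X] diverges (above the triangle threshold p ~ 1/n).


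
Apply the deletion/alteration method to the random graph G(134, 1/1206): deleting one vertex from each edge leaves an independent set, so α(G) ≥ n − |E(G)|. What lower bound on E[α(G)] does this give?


E[|E(G)|] = C(134, 2)·p = 8911 · (1/1206) = 133/18.
E[α(G)] ≥ n − E[|E(G)|] = 134 − 133/18 = 2279/18.
Numerically: ≈ 126.6111.
(This is only a lower bound; the true E[α(G)] may be larger.)

E[α(G)] ≥ 2279/18 ≈ 126.6111.


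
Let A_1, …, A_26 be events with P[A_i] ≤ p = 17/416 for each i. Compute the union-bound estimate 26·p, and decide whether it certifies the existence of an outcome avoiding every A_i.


Union bound: P[∪_{i=1}^{26} A_i] ≤ Σ_i P[A_i] ≤ 26·p = 26·(17/416) = 17/16.
Numerically: 17/16 ≈ 1.0625.
Is 17/16 < 1? NO.
Since the bound 17/16 is ≥ 1, the union bound is uninformative here; it does NOT by itself certify existence.

26·p = 17/16 ≈ 1.0625; existence NOT certified by the union bound.


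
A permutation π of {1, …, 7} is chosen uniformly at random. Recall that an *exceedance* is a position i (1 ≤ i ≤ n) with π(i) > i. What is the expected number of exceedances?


Write X = Σ_{i=1}^{7} X_i, where X_i = 1_{π(i) > i}.
For each fixed i, π(i) is uniform over {1, …, 7} (marginal of a uniform permutation), so P[π(i) > i] = (n − i)/n. Summing: Σ_{i=1}^{7} (n − i)/n = (0 + 1 + … + 6)/7 = 7(7 − 1)/(2·7) = (7 − 1)/2.
Hence E[X] = Σ_{i=1}^{7} (7 − i)/7 = 3 ≈ 3.0000.

E[X] = 3 = 3.0000.


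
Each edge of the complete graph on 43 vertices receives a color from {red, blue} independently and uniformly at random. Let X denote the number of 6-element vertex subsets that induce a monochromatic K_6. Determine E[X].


Let X = Σ_S X_S over the C(43, 6) = 6096454 subsets S of size 6, where X_S = 1 if the K_6 on S is monochromatic.
For a fixed S, the K_6 on S has C(6, 2) = 15 edges. P[all 15 edges red] = (1/2)^15, and likewise for blue, so P[monochromatic] = 2·(1/2)^15 = 2^{1 − 15} = 1/16384.
By linearity: E[X] = C(43, 6) · 2^{1 − 15} = 6096454 · 1/16384 = 3048227/8192.
Numerically: E[X] ≈ 372.0980.

E[X] = C(43,6)·2^(1−C(6,2)) = 3048227/8192 ≈ 372.0980.


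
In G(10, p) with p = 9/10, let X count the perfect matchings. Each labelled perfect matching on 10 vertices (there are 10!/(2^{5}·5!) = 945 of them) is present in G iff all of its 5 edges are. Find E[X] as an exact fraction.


K_10 has 10!/(2^{5}·5!) = 945 labelled perfect matchings.
For each such perfect matching H, let X_H = 1 if all 5 edges of H are present in G. Then P[X_H = 1] = p^{5} = (9/10)^{5} = 59049/100000.
By linearity of expectation: E[X] = Σ_H E[X_H] = 945 · p^{5} = 945 · 59049/100000 = 11160261/20000.
Numerically: E[X] ≈ 558.013.

E[X] = 945 · (9/10)^{5} = 11160261/20000 ≈ 558.013.


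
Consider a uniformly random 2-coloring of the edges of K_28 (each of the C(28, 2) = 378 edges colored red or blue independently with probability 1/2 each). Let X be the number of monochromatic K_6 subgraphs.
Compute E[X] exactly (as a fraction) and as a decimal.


Let X = Σ_S X_S over the C(28, 6) = 376740 subsets S of size 6, where X_S = 1 if the K_6 on S is monochromatic.
For a fixed S, the K_6 on S has C(6, 2) = 15 edges. P[all 15 edges red] = (1/2)^15, and likewise for blue, so P[monochromatic] = 2·(1/2)^15 = 2^{1 − 15} = 1/16384.
By linearity of expectation: E[X] = C(28, 6) · 2^{1 − 15} = 376740 · 1/16384 = 94185/4096.
Numerically: E[X] ≈ 22.9944.

E[X] = C(28,6)·2^(1−C(6,2)) = 94185/4096 ≈ 22.9944.


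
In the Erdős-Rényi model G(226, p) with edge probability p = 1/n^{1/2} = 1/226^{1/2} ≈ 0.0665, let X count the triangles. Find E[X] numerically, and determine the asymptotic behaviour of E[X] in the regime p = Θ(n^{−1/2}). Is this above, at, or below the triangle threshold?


Number of potential triangles: C(226, 3) = 1898400.
Each occurs with probability p³ ≈ (0.0665)³ ≈ 2.94332e-04.
By linearity: E[X] = C(226, 3)·p³ ≈ 1898400 · 2.94332e-04 ≈ 558.760.
Since α = 1/2 < 1, p = c/n^{1/2} ≫ 1/n is above the triangle threshold p ~ 1/n. Asymptotically E[X] ~ (c³/6)·n^{3(1−α)} = (1³/6)·n^{1.5} → ∞; triangles are abundant w.h.p.

E[X] ≈ 558.760; in regime p = Θ(1/n^{1/2}) E[X] diverges (above the triangle threshold p ~ 1/n).


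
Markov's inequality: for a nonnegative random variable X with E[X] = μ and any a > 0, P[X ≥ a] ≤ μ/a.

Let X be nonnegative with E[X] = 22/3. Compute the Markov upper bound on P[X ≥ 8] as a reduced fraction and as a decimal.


μ = E[X] = 22/3, a = 8.
Markov: P[X ≥ 8] ≤ μ/a = (22/3)/8 = 11/12.
Numerically: ≈ 0.9167.
(Since a = 8 > μ = 7.3333, the bound 11/12 is < 1 and informative.)

P[X ≥ 8] ≤ 11/12 ≈ 0.9167.


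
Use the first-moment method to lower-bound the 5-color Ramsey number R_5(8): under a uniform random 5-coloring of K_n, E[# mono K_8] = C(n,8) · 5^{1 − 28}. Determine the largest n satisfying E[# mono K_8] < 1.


We need C(n, 8) · 5^{1 − 28} < 1, i.e. C(n, 8) < 5^{28 − 1} = 7450580596923828125.
Check values of n near the boundary:
  n = 858: C(858, 8) = 7049584530256467771; 7049584530256467771 < 7450580596923828125? YES
  n = 859: C(859, 8) = 7115855595170747139; 7115855595170747139 < 7450580596923828125? YES
  n = 860: C(860, 8) = 7182671140665308145; 7182671140665308145 < 7450580596923828125? YES
  n = 861: C(861, 8) = 7250034996615275865; 7250034996615275865 < 7450580596923828125? YES
  n = 862: C(862, 8) = 7317951015318931845; 7317951015318931845 < 7450580596923828125? YES
  n = 863: C(863, 8) = 7386423071602617757; 7386423071602617757 < 7450580596923828125? YES
  n = 864: C(864, 8) = 7455455062926006708; 7455455062926006708 < 7450580596923828125? NO
  n = 865: C(865, 8) = 7525050909487743060; 7525050909487743060 < 7450580596923828125? NO
The largest n with C(n, 8) < 7450580596923828125 is n = 863 (where E[X] = 7386423071602617757/7450580596923828125 ≈ 0.9913889). Hence R_5(8) > 863, i.e. R_5(8) ≥ 864.

Largest n = 863; hence R_5(8) > 863.


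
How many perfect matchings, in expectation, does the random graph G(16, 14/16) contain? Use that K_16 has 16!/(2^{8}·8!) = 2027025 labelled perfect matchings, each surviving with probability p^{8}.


K_16 has 16!/(2^{8}·8!) = 2027025 labelled perfect matchings.
For each such perfect matching H, let X_H = 1 if all 8 edges of H are present in G. Then P[X_H = 1] = p^{8} = (7/8)^{8} = 5764801/16777216.
Summing the indicators: E[X] = Σ_H E[X_H] = 2027025 · p^{8} = 2027025 · 5764801/16777216 = 11685395747025/16777216.
Numerically: E[X] ≈ 6.965e+05.

E[X] = 2027025 · (7/8)^{8} = 11685395747025/16777216 ≈ 6.965e+05.


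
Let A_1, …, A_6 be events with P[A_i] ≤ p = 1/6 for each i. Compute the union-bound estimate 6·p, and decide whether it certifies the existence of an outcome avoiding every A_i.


Union bound: P[∪_{i=1}^{6} A_i] ≤ Σ_i P[A_i] ≤ 6·p = 6·(1/6) = 1.
Numerically: 1 ≈ 1.00000.
Is 1 < 1? NO.
Since the bound 1 is ≥ 1, the union bound is uninformative here; it does NOT by itself certify existence.

6·p = 1 ≈ 1.00000; existence NOT certified by the union bound.


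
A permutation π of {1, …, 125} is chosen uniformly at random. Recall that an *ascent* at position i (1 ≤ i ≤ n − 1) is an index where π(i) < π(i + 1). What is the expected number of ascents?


Write X = Σ X_I over i = 1, …, 124, with X_I the indicator of one ascent.
There are 124 indicators.
For each fixed i, the pair (π(i), π(i+1)) is a uniformly random ordered pair of distinct values from {1, …, 125}; by symmetry P[π(i) < π(i+1)] = 1/2.
By linearity: E[X] = 124 · (1/2) = (125 − 1) · (1/2) = 62 ≈ 62.000000.

E[X] = 62 = 62.000000.


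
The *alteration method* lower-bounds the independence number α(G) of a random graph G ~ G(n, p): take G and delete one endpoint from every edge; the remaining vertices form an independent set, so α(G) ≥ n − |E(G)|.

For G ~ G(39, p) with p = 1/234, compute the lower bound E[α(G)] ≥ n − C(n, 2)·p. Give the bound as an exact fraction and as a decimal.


E[|E(G)|] = C(39, 2)·p = 741 · (1/234) = 19/6.
E[α(G)] ≥ n − E[|E(G)|] = 39 − 19/6 = 215/6.
Numerically: ≈ 35.8333.
(This is only a lower bound; the true E[α(G)] may be larger.)

E[α(G)] ≥ 215/6 ≈ 35.8333.


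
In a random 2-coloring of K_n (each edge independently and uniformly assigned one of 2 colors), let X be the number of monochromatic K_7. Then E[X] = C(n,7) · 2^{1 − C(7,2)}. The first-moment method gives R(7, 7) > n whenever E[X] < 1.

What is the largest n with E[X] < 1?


We need C(n, 7) · 2^{1 − 21} < 1, i.e. C(n, 7) < 2^{21 − 1} = 1048576.
Check values of n near the boundary:
  n = 21: C(21, 7) = 116280; 116280 < 1048576? YES
  n = 22: C(22, 7) = 170544; 170544 < 1048576? YES
  n = 23: C(23, 7) = 245157; 245157 < 1048576? YES
  n = 24: C(24, 7) = 346104; 346104 < 1048576? YES
  n = 25: C(25, 7) = 480700; 480700 < 1048576? YES
  n = 26: C(26, 7) = 657800; 657800 < 1048576? YES
  n = 27: C(27, 7) = 888030; 888030 < 1048576? YES
  n = 28: C(28, 7) = 1184040; 1184040 < 1048576? NO
  n = 29: C(29, 7) = 1560780; 1560780 < 1048576? NO
  n = 30: C(30, 7) = 2035800; 2035800 < 1048576? NO
The largest n with C(n, 7) < 1048576 is n = 27 (where E[X] = 444015/524288 ≈ 0.847). Hence R(7, 7) > 27, i.e. R(7, 7) ≥ 28.

Largest n = 27; hence R(7, 7) > 27.


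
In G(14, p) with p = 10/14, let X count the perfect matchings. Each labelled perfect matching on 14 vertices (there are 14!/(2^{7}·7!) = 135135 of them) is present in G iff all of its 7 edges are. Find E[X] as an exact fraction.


K_14 has 14!/(2^{7}·7!) = 135135 labelled perfect matchings.
For each such perfect matching H, let X_H = 1 if all 7 edges of H are present in G. Then P[X_H = 1] = p^{7} = (5/7)^{7} = 78125/823543.
Summing the indicators: E[X] = Σ_H E[X_H] = 135135 · p^{7} = 135135 · 78125/823543 = 1508203125/117649.
Numerically: E[X] ≈ 1.282e+04.

E[X] = 135135 · (5/7)^{7} = 1508203125/117649 ≈ 1.282e+04.


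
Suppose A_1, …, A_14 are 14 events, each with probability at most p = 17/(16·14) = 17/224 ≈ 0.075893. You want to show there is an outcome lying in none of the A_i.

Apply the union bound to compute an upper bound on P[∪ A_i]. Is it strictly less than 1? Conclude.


Union bound: P[∪_{i=1}^{14} A_i] ≤ Σ_i P[A_i] ≤ 14·p = 14·(17/224) = 17/16.
Numerically: 17/16 ≈ 1.062500.
Is 17/16 < 1? NO.
Since the bound 17/16 is ≥ 1, the union bound is uninformative here; it does NOT by itself certify existence.

14·p = 17/16 ≈ 1.062500; existence NOT certified by the union bound.


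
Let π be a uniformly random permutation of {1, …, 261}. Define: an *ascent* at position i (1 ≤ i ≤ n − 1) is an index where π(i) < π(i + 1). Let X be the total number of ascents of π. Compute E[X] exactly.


Write X = Σ X_I over i = 1, …, 260, with X_I the indicator of one ascent.
There are 260 indicators.
For each fixed i, the pair (π(i), π(i+1)) is a uniformly random ordered pair of distinct values from {1, …, 261}; by symmetry P[π(i) < π(i+1)] = 1/2.
By linearity: E[X] = 260 · (1/2) = (261 − 1) · (1/2) = 130 ≈ 130.000.

E[X] = 130 = 130.000.


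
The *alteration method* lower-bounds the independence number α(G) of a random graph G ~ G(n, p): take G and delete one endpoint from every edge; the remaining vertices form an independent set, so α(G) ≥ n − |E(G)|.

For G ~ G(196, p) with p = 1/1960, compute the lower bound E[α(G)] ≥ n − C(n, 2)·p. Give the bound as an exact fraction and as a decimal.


E[|E(G)|] = C(196, 2)·p = 19110 · (1/1960) = 39/4.
E[α(G)] ≥ n − E[|E(G)|] = 196 − 39/4 = 745/4.
Numerically: ≈ 186.25000.
(This is only a lower bound; the true E[α(G)] may be larger.)

E[α(G)] ≥ 745/4 ≈ 186.25000.


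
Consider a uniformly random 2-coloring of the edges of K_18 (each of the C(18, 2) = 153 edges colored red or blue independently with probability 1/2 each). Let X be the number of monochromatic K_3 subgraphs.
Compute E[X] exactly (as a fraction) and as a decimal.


Let X = Σ_S X_S over the C(18, 3) = 816 subsets S of size 3, where X_S = 1 if the K_3 on S is monochromatic.
For a fixed S, the K_3 on S has C(3, 2) = 3 edges. P[all 3 edges red] = (1/2)^3, and likewise for blue, so P[monochromatic] = 2·(1/2)^3 = 2^{1 − 3} = 1/4.
By linearity of expectation: E[X] = C(18, 3) · 2^{1 − 3} = 816 · 1/4 = 204.
Numerically: E[X] ≈ 204.000000.

E[X] = C(18,3)·2^(1−C(3,2)) = 204 ≈ 204.000000.


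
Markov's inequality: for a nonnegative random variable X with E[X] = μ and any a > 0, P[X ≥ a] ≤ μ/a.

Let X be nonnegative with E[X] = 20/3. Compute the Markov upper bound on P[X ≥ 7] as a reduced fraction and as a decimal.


μ = E[X] = 20/3, a = 7.
Markov: P[X ≥ 7] ≤ μ/a = (20/3)/7 = 20/21.
Numerically: ≈ 0.9524.
(Since a = 7 > μ = 6.6667, the bound 20/21 is < 1 and informative.)

P[X ≥ 7] ≤ 20/21 ≈ 0.9524.


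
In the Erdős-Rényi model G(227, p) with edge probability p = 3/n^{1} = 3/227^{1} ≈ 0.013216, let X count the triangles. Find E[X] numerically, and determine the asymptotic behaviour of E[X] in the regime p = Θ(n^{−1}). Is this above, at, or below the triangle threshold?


Number of potential triangles: C(227, 3) = 1923825.
Each occurs with probability p³ ≈ (0.013216)³ ≈ 2.3082678e-06.
By linearity: E[X] = C(227, 3)·p³ ≈ 1923825 · 2.3082678e-06 ≈ 4.44070.
Here α = 1, so p = 3/n is exactly at the triangle threshold p ~ 1/n. Asymptotically E[X] → c³/6 = 3³/6 = 9/2 ≈ 4.50000, a bounded constant. In this regime the triangle count is asymptotically Poisson(c³/6).

E[X] ≈ 4.44070; in regime p = Θ(1/n^{1}) E[X] stays bounded (at the triangle threshold p ~ 1/n).


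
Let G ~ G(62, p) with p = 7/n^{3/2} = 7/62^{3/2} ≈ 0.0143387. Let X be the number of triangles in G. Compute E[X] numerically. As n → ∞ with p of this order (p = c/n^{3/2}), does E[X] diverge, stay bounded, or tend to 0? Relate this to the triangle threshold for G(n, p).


Number of potential triangles: C(62, 3) = 37820.
Each occurs with probability p³ ≈ (0.0143387)³ ≈ 2.94802741e-06.
By linearity: E[X] = C(62, 3)·p³ ≈ 37820 · 2.94802741e-06 ≈ 0.111494.
Since α = 3/2 > 1, p = c/n^{3/2} = o(1/n) is below the triangle threshold p ~ 1/n. Asymptotically E[X] ~ (c³/6)·n^{3(1−α)} = (7³/6)·n^{-1.5} → 0, so by Markov's inequality G has no triangles w.h.p.

E[X] ≈ 0.111494; in regime p = Θ(1/n^{3/2}) E[X] tends to 0 (below the triangle threshold p ~ 1/n).


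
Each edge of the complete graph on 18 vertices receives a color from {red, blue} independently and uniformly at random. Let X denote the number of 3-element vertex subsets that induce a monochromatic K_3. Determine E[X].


Let X = Σ_S X_S over the C(18, 3) = 816 subsets S of size 3, where X_S = 1 if the K_3 on S is monochromatic.
For a fixed S, the K_3 on S has C(3, 2) = 3 edges. P[all 3 edges red] = (1/2)^3, and likewise for blue, so P[monochromatic] = 2·(1/2)^3 = 2^{1 − 3} = 1/4.
By linearity of expectation: E[X] = C(18, 3) · 2^{1 − 3} = 816 · 1/4 = 204.
Numerically: E[X] ≈ 204.000.

E[X] = C(18,3)·2^(1−C(3,2)) = 204 ≈ 204.000.


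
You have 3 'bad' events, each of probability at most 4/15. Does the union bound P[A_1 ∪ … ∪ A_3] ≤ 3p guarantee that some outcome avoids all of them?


Union bound: P[∪_{i=1}^{3} A_i] ≤ Σ_i P[A_i] ≤ 3·p = 3·(4/15) = 4/5.
Numerically: 4/5 ≈ 0.8000.
Is 4/5 < 1? YES.
Since P[∪ A_i] ≤ 4/5 < 1, the complement has P[∩ A_i^c] ≥ 1 − 4/5 = 1/5 > 0, so some outcome avoids every A_i.

3·p = 4/5 ≈ 0.8000; existence CERTIFIED by the union bound.


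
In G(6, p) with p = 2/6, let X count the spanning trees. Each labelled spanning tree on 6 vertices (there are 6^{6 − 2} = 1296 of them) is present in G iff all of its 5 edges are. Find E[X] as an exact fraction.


K_6 has 6^{6 − 2} = 1296 labelled spanning trees.
For each such spanning tree H, let X_H = 1 if all 5 edges of H are present in G. Then P[X_H = 1] = p^{5} = (1/3)^{5} = 1/243.
Summing the indicators: E[X] = Σ_H E[X_H] = 1296 · p^{5} = 1296 · 1/243 = 16/3.
Numerically: E[X] ≈ 5.33.

E[X] = 1296 · (1/3)^{5} = 16/3 ≈ 5.33.


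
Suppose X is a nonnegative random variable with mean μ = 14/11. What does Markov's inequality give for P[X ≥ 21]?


μ = E[X] = 14/11, a = 21.
Markov: P[X ≥ 21] ≤ μ/a = (14/11)/21 = 2/33.
Numerically: ≈ 0.0606.
(Since a = 21 > μ = 1.2727, the bound 2/33 is < 1 and informative.)

P[X ≥ 21] ≤ 2/33 ≈ 0.0606.


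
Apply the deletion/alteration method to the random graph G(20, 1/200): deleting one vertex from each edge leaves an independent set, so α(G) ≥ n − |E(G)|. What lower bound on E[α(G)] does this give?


E[|E(G)|] = C(20, 2)·p = 190 · (1/200) = 19/20.
E[α(G)] ≥ n − E[|E(G)|] = 20 − 19/20 = 381/20.
Numerically: ≈ 19.0500.
(This is only a lower bound; the true E[α(G)] may be larger.)

E[α(G)] ≥ 381/20 ≈ 19.0500.


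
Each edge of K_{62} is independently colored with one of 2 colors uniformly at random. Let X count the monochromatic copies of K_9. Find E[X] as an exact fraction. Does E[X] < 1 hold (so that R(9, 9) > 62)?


E[X] = C(62, 9) · 2^{1 − 36} = 20286591270 · 2^{−35} = 20286591270/34359738368.
As a reduced fraction: E[X] = 10143295635/17179869184 ≈ 0.590.
Is E[X] < 1? YES.
Since E[X] < 1, there exists a 2-coloring of K_{62} with no monochromatic K_9; hence R(9, 9) > 62.

E[X] = 10143295635/17179869184 ≈ 0.590; E[X] < 1, so R(9, 9) > 62.


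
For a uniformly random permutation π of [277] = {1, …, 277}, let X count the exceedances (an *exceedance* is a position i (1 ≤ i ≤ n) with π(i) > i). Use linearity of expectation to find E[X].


Write X = Σ_{i=1}^{277} X_i, where X_i = 1_{π(i) > i}.
For each fixed i, π(i) is uniform over {1, …, 277} (marginal of a uniform permutation), so P[π(i) > i] = (n − i)/n. Summing: Σ_{i=1}^{277} (n − i)/n = (0 + 1 + … + 276)/277 = 277(277 − 1)/(2·277) = (277 − 1)/2.
Hence E[X] = Σ_{i=1}^{277} (277 − i)/277 = 138 ≈ 138.000000.

E[X] = 138 = 138.000000.


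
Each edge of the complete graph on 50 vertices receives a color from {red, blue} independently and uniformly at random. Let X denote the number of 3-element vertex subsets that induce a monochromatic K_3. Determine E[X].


Let X = Σ_S X_S over the C(50, 3) = 19600 subsets S of size 3, where X_S = 1 if the K_3 on S is monochromatic.
For a fixed S, the K_3 on S has C(3, 2) = 3 edges. P[all 3 edges red] = (1/2)^3, and likewise for blue, so P[monochromatic] = 2·(1/2)^3 = 2^{1 − 3} = 1/4.
By linearity of expectation: E[X] = C(50, 3) · 2^{1 − 3} = 19600 · 1/4 = 4900.
Numerically: E[X] ≈ 4900.00000.

E[X] = C(50,3)·2^(1−C(3,2)) = 4900 ≈ 4900.00000.


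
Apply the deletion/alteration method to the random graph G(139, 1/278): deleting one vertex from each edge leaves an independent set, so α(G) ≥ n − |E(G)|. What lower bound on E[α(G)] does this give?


E[|E(G)|] = C(139, 2)·p = 9591 · (1/278) = 69/2.
E[α(G)] ≥ n − E[|E(G)|] = 139 − 69/2 = 209/2.
Numerically: ≈ 104.50000.
(This is only a lower bound; the true E[α(G)] may be larger.)

E[α(G)] ≥ 209/2 ≈ 104.50000.


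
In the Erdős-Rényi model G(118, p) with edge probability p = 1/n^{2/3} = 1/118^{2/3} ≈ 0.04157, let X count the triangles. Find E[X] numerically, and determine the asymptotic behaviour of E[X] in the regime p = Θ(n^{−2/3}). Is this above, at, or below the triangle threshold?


Number of potential triangles: C(118, 3) = 266916.
Each occurs with probability p³ ≈ (0.04157)³ ≈ 7.181844e-05.
By linearity: E[X] = C(118, 3)·p³ ≈ 266916 · 7.181844e-05 ≈ 19.1695.
Since α = 2/3 < 1, p = c/n^{2/3} ≫ 1/n is above the triangle threshold p ~ 1/n. Asymptotically E[X] ~ (c³/6)·n^{3(1−α)} = (1³/6)·n^{1} → ∞; triangles are abundant w.h.p.

E[X] ≈ 19.1695; in regime p = Θ(1/n^{2/3}) E[X] diverges (above the triangle threshold p ~ 1/n).


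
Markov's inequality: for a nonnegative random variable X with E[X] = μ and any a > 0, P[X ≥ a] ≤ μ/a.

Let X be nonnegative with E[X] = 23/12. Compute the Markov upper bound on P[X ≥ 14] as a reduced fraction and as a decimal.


μ = E[X] = 23/12, a = 14.
Markov: P[X ≥ 14] ≤ μ/a = (23/12)/14 = 23/168.
Numerically: ≈ 0.136905.
(Since a = 14 > μ = 1.916667, the bound 23/168 is < 1 and informative.)

P[X ≥ 14] ≤ 23/168 ≈ 0.136905.


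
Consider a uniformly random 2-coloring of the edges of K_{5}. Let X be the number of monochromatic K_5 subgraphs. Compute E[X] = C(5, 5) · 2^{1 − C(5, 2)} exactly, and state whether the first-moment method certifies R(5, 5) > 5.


E[X] = C(5, 5) · 2^{1 − 10} = 1 · 2^{−9} = 1/512.
As a reduced fraction: E[X] = 1/512 ≈ 0.00195.
Is E[X] < 1? YES.
Since E[X] < 1, there exists a 2-coloring of K_{5} with no monochromatic K_5; hence R(5, 5) > 5.

E[X] = 1/512 ≈ 0.00195; E[X] < 1, so R(5, 5) > 5.


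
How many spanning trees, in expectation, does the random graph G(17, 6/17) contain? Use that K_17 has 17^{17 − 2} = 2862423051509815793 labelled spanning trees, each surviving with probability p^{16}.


K_17 has 17^{17 − 2} = 2862423051509815793 labelled spanning trees.
For each such spanning tree H, let X_H = 1 if all 16 edges of H are present in G. Then P[X_H = 1] = p^{16} = (6/17)^{16} = 2821109907456/48661191875666868481.
By linearity of expectation: E[X] = Σ_H E[X_H] = 2862423051509815793 · p^{16} = 2862423051509815793 · 2821109907456/48661191875666868481 = 2821109907456/17.
Numerically: E[X] ≈ 1.6595e+11.

E[X] = 2862423051509815793 · (6/17)^{16} = 2821109907456/17 ≈ 1.6595e+11.


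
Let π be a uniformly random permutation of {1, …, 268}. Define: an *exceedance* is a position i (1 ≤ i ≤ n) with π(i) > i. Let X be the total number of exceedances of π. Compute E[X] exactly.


Write X = Σ_{i=1}^{268} X_i, where X_i = 1_{π(i) > i}.
For each fixed i, π(i) is uniform over {1, …, 268} (marginal of a uniform permutation), so P[π(i) > i] = (n − i)/n. Summing: Σ_{i=1}^{268} (n − i)/n = (0 + 1 + … + 267)/268 = 268(268 − 1)/(2·268) = (268 − 1)/2.
Hence E[X] = Σ_{i=1}^{268} (268 − i)/268 = 267/2 ≈ 133.500.

E[X] = 267/2 = 133.500.


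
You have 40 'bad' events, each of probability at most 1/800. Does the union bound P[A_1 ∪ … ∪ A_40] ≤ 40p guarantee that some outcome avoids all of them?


Union bound: P[∪_{i=1}^{40} A_i] ≤ Σ_i P[A_i] ≤ 40·p = 40·(1/800) = 1/20.
Numerically: 1/20 ≈ 0.0500.
Is 1/20 < 1? YES.
Since P[∪ A_i] ≤ 1/20 < 1, the complement has P[∩ A_i^c] ≥ 1 − 1/20 = 19/20 > 0, so some outcome avoids every A_i.

40·p = 1/20 ≈ 0.0500; existence CERTIFIED by the union bound.


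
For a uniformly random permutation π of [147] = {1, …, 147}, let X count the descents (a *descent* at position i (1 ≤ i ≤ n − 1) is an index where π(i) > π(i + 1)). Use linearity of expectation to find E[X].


Write X = Σ X_I over i = 1, …, 146, with X_I the indicator of one descent.
There are 146 indicators.
For each fixed i, the pair (π(i), π(i+1)) is a uniformly random ordered pair of distinct values from {1, …, 147}; by symmetry P[π(i) > π(i+1)] = 1/2.
By linearity: E[X] = 146 · (1/2) = (147 − 1) · (1/2) = 73 ≈ 73.0000.

E[X] = 73 = 73.0000.


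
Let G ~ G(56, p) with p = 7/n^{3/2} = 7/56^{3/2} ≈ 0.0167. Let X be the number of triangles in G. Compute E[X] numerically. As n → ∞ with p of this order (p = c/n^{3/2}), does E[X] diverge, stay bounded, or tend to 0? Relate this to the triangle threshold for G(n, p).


Number of potential triangles: C(56, 3) = 27720.
Each occurs with probability p³ ≈ (0.0167)³ ≈ 4.66067e-06.
By linearity: E[X] = C(56, 3)·p³ ≈ 27720 · 4.66067e-06 ≈ 0.129.
Since α = 3/2 > 1, p = c/n^{3/2} = o(1/n) is below the triangle threshold p ~ 1/n. Asymptotically E[X] ~ (c³/6)·n^{3(1−α)} = (7³/6)·n^{-1.5} → 0, so by Markov's inequality G has no triangles w.h.p.

E[X] ≈ 0.129; in regime p = Θ(1/n^{3/2}) E[X] tends to 0 (below the triangle threshold p ~ 1/n).


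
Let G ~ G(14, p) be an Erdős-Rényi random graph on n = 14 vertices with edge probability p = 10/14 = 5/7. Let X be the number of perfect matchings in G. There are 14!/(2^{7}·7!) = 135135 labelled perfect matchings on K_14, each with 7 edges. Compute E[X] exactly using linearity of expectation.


K_14 has 14!/(2^{7}·7!) = 135135 labelled perfect matchings.
For each such perfect matching H, let X_H = 1 if all 7 edges of H are present in G. Then P[X_H = 1] = p^{7} = (5/7)^{7} = 78125/823543.
Summing the indicators: E[X] = Σ_H E[X_H] = 135135 · p^{7} = 135135 · 78125/823543 = 1508203125/117649.
Numerically: E[X] ≈ 12820.

E[X] = 135135 · (5/7)^{7} = 1508203125/117649 ≈ 12820.


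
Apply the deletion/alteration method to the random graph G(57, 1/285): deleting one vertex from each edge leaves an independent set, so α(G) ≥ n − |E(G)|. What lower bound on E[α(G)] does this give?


E[|E(G)|] = C(57, 2)·p = 1596 · (1/285) = 28/5.
E[α(G)] ≥ n − E[|E(G)|] = 57 − 28/5 = 257/5.
Numerically: ≈ 51.400000.
(This is only a lower bound; the true E[α(G)] may be larger.)

E[α(G)] ≥ 257/5 ≈ 51.400000.


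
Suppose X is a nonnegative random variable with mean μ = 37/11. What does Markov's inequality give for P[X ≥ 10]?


μ = E[X] = 37/11, a = 10.
Markov: P[X ≥ 10] ≤ μ/a = (37/11)/10 = 37/110.
Numerically: ≈ 0.3364.
(Since a = 10 > μ = 3.3636, the bound 37/110 is < 1 and informative.)

P[X ≥ 10] ≤ 37/110 ≈ 0.3364.


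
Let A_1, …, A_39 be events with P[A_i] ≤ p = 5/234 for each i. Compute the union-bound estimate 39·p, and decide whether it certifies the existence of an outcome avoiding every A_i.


Union bound: P[∪_{i=1}^{39} A_i] ≤ Σ_i P[A_i] ≤ 39·p = 39·(5/234) = 5/6.
Numerically: 5/6 ≈ 0.833.
Is 5/6 < 1? YES.
Since P[∪ A_i] ≤ 5/6 < 1, the complement has P[∩ A_i^c] ≥ 1 − 5/6 = 1/6 > 0, so some outcome avoids every A_i.

39·p = 5/6 ≈ 0.833; existence CERTIFIED by the union bound.


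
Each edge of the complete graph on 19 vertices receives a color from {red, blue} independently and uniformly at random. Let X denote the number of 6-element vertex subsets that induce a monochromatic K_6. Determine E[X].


Let X = Σ_S X_S over the C(19, 6) = 27132 subsets S of size 6, where X_S = 1 if the K_6 on S is monochromatic.
For a fixed S, the K_6 on S has C(6, 2) = 15 edges. P[all 15 edges red] = (1/2)^15, and likewise for blue, so P[monochromatic] = 2·(1/2)^15 = 2^{1 − 15} = 1/16384.
Summing: E[X] = C(19, 6) · 2^{1 − 15} = 27132 · 1/16384 = 6783/4096.
Numerically: E[X] ≈ 1.656.

E[X] = C(19,6)·2^(1−C(6,2)) = 6783/4096 ≈ 1.656.


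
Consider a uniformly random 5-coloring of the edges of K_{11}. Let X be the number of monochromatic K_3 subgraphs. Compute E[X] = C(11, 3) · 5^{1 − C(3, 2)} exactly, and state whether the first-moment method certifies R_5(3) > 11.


E[X] = C(11, 3) · 5^{1 − 3} = 165 · 5^{−2} = 165/25.
As a reduced fraction: E[X] = 33/5 ≈ 6.6000.
Is E[X] < 1? NO.
Since E[X] ≥ 1, the first-moment bound is inconclusive at n = 11; it does NOT by itself certify R_5(3) > 11.

E[X] = 33/5 ≈ 6.6000; E[X] ≥ 1; first-moment method inconclusive here.


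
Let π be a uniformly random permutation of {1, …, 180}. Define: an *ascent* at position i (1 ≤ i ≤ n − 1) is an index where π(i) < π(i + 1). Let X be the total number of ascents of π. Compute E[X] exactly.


Write X = Σ X_I over i = 1, …, 179, with X_I the indicator of one ascent.
There are 179 indicators.
For each fixed i, the pair (π(i), π(i+1)) is a uniformly random ordered pair of distinct values from {1, …, 180}; by symmetry P[π(i) < π(i+1)] = 1/2.
By linearity: E[X] = 179 · (1/2) = (180 − 1) · (1/2) = 179/2 ≈ 89.500.

E[X] = 179/2 = 89.500.


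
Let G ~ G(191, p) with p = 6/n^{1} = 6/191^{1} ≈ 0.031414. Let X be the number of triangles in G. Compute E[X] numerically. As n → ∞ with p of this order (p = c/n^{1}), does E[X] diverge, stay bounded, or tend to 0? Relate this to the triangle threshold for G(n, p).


Number of potential triangles: C(191, 3) = 1143135.
Each occurs with probability p³ ≈ (0.031414)³ ≈ 3.0999426e-05.
By linearity: E[X] = C(191, 3)·p³ ≈ 1143135 · 3.0999426e-05 ≈ 35.43653.
Here α = 1, so p = 6/n is exactly at the triangle threshold p ~ 1/n. Asymptotically E[X] → c³/6 = 6³/6 = 36 ≈ 36.00000, a bounded constant. In this regime the triangle count is asymptotically Poisson(c³/6).

E[X] ≈ 35.43653; in regime p = Θ(1/n^{1}) E[X] stays bounded (at the triangle threshold p ~ 1/n).


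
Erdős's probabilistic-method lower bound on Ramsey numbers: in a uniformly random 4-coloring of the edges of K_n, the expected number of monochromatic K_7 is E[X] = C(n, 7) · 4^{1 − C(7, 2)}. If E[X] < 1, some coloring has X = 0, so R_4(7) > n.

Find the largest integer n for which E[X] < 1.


We need C(n, 7) · 4^{1 − 21} < 1, i.e. C(n, 7) < 4^{21 − 1} = 1099511627776.
Check values of n near the boundary:
  n = 175: C(175, 7) = 883208107275; 883208107275 < 1099511627776? YES
  n = 176: C(176, 7) = 919790691600; 919790691600 < 1099511627776? YES
  n = 177: C(177, 7) = 957664425960; 957664425960 < 1099511627776? YES
  n = 178: C(178, 7) = 996867063280; 996867063280 < 1099511627776? YES
  n = 179: C(179, 7) = 1037437234460; 1037437234460 < 1099511627776? YES
  n = 180: C(180, 7) = 1079414463600; 1079414463600 < 1099511627776? YES
  n = 181: C(181, 7) = 1122839183400; 1122839183400 < 1099511627776? NO
The largest n with C(n, 7) < 1099511627776 is n = 180 (where E[X] = 67463403975/68719476736 ≈ 0.9817). Hence R_4(7) > 180, i.e. R_4(7) ≥ 181.

Largest n = 180; hence R_4(7) > 180.
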